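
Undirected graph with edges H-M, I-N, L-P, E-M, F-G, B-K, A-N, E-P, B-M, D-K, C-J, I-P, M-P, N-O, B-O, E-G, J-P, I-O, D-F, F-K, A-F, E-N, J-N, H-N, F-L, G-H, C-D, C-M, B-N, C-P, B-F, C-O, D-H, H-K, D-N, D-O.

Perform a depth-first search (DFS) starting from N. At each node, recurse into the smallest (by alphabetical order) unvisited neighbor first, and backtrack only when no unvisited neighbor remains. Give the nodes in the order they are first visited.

N, A, F, B, K, D, C, J, P, E, G, H, M, I, O, L

Visit N
N → A
A → F
F → B
B → K
K → D
D → C
C → J
J → P
P → E
E → G
G → H
H → M
P → I
I → O
P → L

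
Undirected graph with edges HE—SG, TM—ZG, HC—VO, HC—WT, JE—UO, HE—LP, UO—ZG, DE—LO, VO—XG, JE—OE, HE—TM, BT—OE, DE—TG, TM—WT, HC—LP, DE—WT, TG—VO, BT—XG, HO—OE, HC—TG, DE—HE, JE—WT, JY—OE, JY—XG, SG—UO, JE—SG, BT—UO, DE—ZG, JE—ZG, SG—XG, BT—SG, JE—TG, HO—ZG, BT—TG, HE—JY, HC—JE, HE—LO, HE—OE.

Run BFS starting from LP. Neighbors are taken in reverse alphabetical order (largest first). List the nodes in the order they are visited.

Visit LP; enqueue HE, HC → queue [HE, HC]
Visit HE; enqueue TM, SG, OE, LO, JY, DE → queue [HC, TM, SG, OE, LO, JY, DE]
Visit HC; enqueue WT, VO, TG, JE → queue [TM, SG, OE, LO, JY, DE, WT, VO, TG, JE]
Visit TM; enqueue ZG → queue [SG, OE, LO, JY, DE, WT, VO, TG, JE, ZG]
Visit SG; enqueue XG, UO, BT → queue [OE, LO, JY, DE, WT, VO, TG, JE, ZG, XG, UO, BT]
Visit OE; enqueue HO → queue [LO, JY, DE, WT, VO, TG, JE, ZG, XG, UO, BT, HO]
Visit LO → queue [JY, DE, WT, VO, TG, JE, ZG, XG, UO, BT, HO]
Visit JY → queue [DE, WT, VO, TG, JE, ZG, XG, UO, BT, HO]
Visit DE → queue [WT, VO, TG, JE, ZG, XG, UO, BT, HO]
Visit WT → queue [VO, TG, JE, ZG, XG, UO, BT, HO]
Visit VO → queue [TG, JE, ZG, XG, UO, BT, HO]
Visit TG → queue [JE, ZG, XG, UO, BT, HO]
Visit JE → queue [ZG, XG, UO, BT, HO]
Visit ZG → queue [XG, UO, BT, HO]
Visit XG → queue [UO, BT, HO]
Visit UO → queue [BT, HO]
Visit BT → queue [HO]
Visit HO → queue []

LP HE HC TM SG OE LO JY DE WT VO TG JE ZG XG UO BT HO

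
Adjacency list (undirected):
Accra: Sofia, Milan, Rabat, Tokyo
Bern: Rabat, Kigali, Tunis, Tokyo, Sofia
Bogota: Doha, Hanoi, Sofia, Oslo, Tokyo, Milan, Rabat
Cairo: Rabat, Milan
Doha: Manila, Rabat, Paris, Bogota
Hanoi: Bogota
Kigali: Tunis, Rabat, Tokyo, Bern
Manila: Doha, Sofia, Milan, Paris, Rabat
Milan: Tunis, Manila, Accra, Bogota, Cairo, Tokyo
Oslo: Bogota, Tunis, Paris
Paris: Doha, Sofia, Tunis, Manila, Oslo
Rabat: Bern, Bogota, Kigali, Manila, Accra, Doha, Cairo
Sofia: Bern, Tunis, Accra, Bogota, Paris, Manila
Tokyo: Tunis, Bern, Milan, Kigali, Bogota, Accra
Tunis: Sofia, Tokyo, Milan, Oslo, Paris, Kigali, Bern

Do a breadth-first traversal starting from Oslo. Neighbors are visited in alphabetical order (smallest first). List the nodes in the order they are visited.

Oslo -> Bogota -> Paris -> Tunis -> Doha -> Hanoi -> Milan -> Rabat -> Sofia -> Tokyo -> Manila -> Bern -> Kigali -> Accra -> Cairo

Visit Oslo; enqueue Bogota, Paris, Tunis → queue [Bogota, Paris, Tunis]
Visit Bogota; enqueue Doha, Hanoi, Milan, Rabat, Sofia, Tokyo → queue [Paris, Tunis, Doha, Hanoi, Milan, Rabat, Sofia, Tokyo]
Visit Paris; enqueue Manila → queue [Tunis, Doha, Hanoi, Milan, Rabat, Sofia, Tokyo, Manila]
Visit Tunis; enqueue Bern, Kigali → queue [Doha, Hanoi, Milan, Rabat, Sofia, Tokyo, Manila, Bern, Kigali]
Visit Doha → queue [Hanoi, Milan, Rabat, Sofia, Tokyo, Manila, Bern, Kigali]
Visit Hanoi → queue [Milan, Rabat, Sofia, Tokyo, Manila, Bern, Kigali]
Visit Milan; enqueue Accra, Cairo → queue [Rabat, Sofia, Tokyo, Manila, Bern, Kigali, Accra, Cairo]
Visit Rabat → queue [Sofia, Tokyo, Manila, Bern, Kigali, Accra, Cairo]
Visit Sofia → queue [Tokyo, Manila, Bern, Kigali, Accra, Cairo]
Visit Tokyo → queue [Manila, Bern, Kigali, Accra, Cairo]
Visit Manila → queue [Bern, Kigali, Accra, Cairo]
Visit Bern → queue [Kigali, Accra, Cairo]
Visit Kigali → queue [Accra, Cairo]
Visit Accra → queue [Cairo]
Visit Cairo → queue []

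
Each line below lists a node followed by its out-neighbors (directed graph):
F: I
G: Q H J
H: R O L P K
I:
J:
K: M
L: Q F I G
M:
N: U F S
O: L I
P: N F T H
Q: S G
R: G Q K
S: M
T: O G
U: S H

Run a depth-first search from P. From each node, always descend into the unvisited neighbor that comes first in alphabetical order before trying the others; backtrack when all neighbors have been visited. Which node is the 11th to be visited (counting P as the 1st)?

S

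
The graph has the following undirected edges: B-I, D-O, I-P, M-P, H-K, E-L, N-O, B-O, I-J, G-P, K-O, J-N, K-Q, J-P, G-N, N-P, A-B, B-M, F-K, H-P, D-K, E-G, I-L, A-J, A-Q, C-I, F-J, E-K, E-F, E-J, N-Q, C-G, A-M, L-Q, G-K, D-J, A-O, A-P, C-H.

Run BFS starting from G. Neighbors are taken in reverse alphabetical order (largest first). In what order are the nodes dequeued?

G P N K E C M J I H A Q O F D L B

Visit G; enqueue P, N, K, E, C → queue [P, N, K, E, C]
Visit P; enqueue M, J, I, H, A → queue [N, K, E, C, M, J, I, H, A]
Visit N; enqueue Q, O → queue [K, E, C, M, J, I, H, A, Q, O]
Visit K; enqueue F, D → queue [E, C, M, J, I, H, A, Q, O, F, D]
Visit E; enqueue L → queue [C, M, J, I, H, A, Q, O, F, D, L]
Visit C → queue [M, J, I, H, A, Q, O, F, D, L]
Visit M; enqueue B → queue [J, I, H, A, Q, O, F, D, L, B]
Visit J → queue [I, H, A, Q, O, F, D, L, B]
Visit I → queue [H, A, Q, O, F, D, L, B]
Visit H → queue [A, Q, O, F, D, L, B]
Visit A → queue [Q, O, F, D, L, B]
Visit Q → queue [O, F, D, L, B]
Visit O → queue [F, D, L, B]
Visit F → queue [D, L, B]
Visit D → queue [L, B]
Visit L → queue [B]
Visit B → queue []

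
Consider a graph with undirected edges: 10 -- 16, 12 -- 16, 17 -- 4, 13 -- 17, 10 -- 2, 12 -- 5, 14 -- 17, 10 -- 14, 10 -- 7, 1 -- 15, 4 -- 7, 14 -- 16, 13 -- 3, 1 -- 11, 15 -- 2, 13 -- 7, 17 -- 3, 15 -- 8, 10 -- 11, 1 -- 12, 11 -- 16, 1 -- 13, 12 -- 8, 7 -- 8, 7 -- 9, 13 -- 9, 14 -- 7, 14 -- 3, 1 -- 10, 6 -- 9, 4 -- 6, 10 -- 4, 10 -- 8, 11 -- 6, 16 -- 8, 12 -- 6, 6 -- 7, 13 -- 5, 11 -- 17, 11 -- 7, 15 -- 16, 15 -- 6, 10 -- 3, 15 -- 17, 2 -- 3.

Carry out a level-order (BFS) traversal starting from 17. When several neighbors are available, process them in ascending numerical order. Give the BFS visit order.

17 3 4 11 13 14 15 2 10 6 7 1 16 5 9 8 12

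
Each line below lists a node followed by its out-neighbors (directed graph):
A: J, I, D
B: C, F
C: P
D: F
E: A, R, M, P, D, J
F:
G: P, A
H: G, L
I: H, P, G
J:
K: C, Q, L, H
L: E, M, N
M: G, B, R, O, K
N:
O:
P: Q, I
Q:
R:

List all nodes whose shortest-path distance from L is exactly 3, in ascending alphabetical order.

C, F, H, I, Q

Level 0: L
Level 1: E, M, N
Level 2: A, B, D, G, J, K, O, P, R
Level 3: C, F, H, I, Q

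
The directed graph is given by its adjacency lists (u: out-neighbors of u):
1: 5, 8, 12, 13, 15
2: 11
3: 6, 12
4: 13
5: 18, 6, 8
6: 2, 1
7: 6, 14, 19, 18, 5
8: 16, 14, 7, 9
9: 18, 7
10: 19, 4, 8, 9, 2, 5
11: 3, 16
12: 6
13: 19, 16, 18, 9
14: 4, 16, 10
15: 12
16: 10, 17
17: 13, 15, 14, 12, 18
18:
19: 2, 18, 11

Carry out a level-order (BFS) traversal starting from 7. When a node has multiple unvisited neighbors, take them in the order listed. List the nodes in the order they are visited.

Visit 7; enqueue 6, 14, 19, 18, 5 → queue [6, 14, 19, 18, 5]
Visit 6; enqueue 2, 1 → queue [14, 19, 18, 5, 2, 1]
Visit 14; enqueue 4, 16, 10 → queue [19, 18, 5, 2, 1, 4, 16, 10]
Visit 19; enqueue 11 → queue [18, 5, 2, 1, 4, 16, 10, 11]
Visit 18 → queue [5, 2, 1, 4, 16, 10, 11]
Visit 5; enqueue 8 → queue [2, 1, 4, 16, 10, 11, 8]
Visit 2 → queue [1, 4, 16, 10, 11, 8]
Visit 1; enqueue 12, 13, 15 → queue [4, 16, 10, 11, 8, 12, 13, 15]
Visit 4 → queue [16, 10, 11, 8, 12, 13, 15]
Visit 16; enqueue 17 → queue [10, 11, 8, 12, 13, 15, 17]
Visit 10; enqueue 9 → queue [11, 8, 12, 13, 15, 17, 9]
Visit 11; enqueue 3 → queue [8, 12, 13, 15, 17, 9, 3]
Visit 8 → queue [12, 13, 15, 17, 9, 3]
Visit 12 → queue [13, 15, 17, 9, 3]
Visit 13 → queue [15, 17, 9, 3]
Visit 15 → queue [17, 9, 3]
Visit 17 → queue [9, 3]
Visit 9 → queue [3]
Visit 3 → queue []

7 -> 6 -> 14 -> 19 -> 18 -> 5 -> 2 -> 1 -> 4 -> 16 -> 10 -> 11 -> 8 -> 12 -> 13 -> 15 -> 17 -> 9 -> 3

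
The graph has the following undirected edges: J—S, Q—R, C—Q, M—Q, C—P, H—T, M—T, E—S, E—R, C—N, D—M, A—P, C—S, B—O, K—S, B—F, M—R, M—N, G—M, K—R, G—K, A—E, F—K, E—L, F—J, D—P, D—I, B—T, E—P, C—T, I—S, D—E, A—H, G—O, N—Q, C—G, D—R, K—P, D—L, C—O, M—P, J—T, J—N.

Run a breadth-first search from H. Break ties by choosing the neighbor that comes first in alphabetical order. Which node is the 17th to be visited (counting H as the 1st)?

G

Visit H; enqueue A, T → queue [A, T]
Visit A; enqueue E, P → queue [T, E, P]
Visit T; enqueue B, C, J, M → queue [E, P, B, C, J, M]
Visit E; enqueue D, L, R, S → queue [P, B, C, J, M, D, L, R, S]
Visit P; enqueue K → queue [B, C, J, M, D, L, R, S, K]
Visit B; enqueue F, O → queue [C, J, M, D, L, R, S, K, F, O]
Visit C; enqueue G, N, Q → queue [J, M, D, L, R, S, K, F, O, G, N, Q]
Visit J → queue [M, D, L, R, S, K, F, O, G, N, Q]
Visit M → queue [D, L, R, S, K, F, O, G, N, Q]
Visit D; enqueue I → queue [L, R, S, K, F, O, G, N, Q, I]
Visit L → queue [R, S, K, F, O, G, N, Q, I]
Visit R → queue [S, K, F, O, G, N, Q, I]
Visit S → queue [K, F, O, G, N, Q, I]
Visit K → queue [F, O, G, N, Q, I]
Visit F → queue [O, G, N, Q, I]
Visit O → queue [G, N, Q, I]
Visit G → queue [N, Q, I]
Visit N → queue [Q, I]
Visit Q → queue [I]
Visit I → queue []

Visit order: H, A, T, E, P, B, C, J, M, D, L, R, S, K, F, O, G, N, Q, I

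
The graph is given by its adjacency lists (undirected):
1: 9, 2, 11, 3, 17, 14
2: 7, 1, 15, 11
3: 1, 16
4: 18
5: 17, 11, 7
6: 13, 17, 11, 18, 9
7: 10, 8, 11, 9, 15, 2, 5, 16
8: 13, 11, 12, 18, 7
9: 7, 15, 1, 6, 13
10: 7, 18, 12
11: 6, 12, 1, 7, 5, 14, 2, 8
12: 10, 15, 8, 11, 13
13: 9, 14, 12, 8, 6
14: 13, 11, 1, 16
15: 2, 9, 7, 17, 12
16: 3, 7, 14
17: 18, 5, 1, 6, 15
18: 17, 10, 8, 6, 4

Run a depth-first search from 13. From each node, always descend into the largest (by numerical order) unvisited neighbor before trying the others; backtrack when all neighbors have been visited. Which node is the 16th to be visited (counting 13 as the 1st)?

2

Visit 13
13 → 14
14 → 16
16 → 7
7 → 15
15 → 17
17 → 18
18 → 10
10 → 12
12 → 11
11 → 8
11 → 6
6 → 9
9 → 1
1 → 3
1 → 2
11 → 5
18 → 4

Visit order: 13, 14, 16, 7, 15, 17, 18, 10, 12, 11, 8, 6, 9, 1, 3, 2, 5, 4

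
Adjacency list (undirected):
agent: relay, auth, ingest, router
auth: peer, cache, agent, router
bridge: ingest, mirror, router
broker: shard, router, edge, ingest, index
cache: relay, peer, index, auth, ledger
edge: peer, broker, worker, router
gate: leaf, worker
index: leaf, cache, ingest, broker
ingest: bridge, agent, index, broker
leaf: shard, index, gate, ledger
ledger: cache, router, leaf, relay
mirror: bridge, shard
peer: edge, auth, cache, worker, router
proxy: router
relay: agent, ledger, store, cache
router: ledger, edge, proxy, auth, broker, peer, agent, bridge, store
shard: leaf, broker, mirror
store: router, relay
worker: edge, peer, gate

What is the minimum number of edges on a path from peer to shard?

3

Level 0: peer
Level 1: auth, cache, edge, router, worker
Level 2: agent, bridge, broker, gate, index, ledger, proxy, relay, store
Level 3: ingest, leaf, mirror, shard
shard first appears at level 3.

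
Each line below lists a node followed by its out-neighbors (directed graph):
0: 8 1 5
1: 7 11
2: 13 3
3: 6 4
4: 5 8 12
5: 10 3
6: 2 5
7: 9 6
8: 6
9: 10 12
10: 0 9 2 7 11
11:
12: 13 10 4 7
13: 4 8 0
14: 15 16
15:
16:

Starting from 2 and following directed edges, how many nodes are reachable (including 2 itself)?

14

BFS from 2 visits: 2, 3, 13, 4, 6, 0, 8, 5, 12, 1, 10, 7, 11, 9
Reachable nodes: 14 of 17 total.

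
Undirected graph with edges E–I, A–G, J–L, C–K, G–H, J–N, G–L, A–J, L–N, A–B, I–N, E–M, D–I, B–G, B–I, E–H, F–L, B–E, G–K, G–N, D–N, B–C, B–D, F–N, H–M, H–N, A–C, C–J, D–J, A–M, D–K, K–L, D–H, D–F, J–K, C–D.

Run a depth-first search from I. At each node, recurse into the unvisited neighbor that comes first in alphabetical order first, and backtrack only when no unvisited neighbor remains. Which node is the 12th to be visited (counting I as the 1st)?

N

Visit I
I → B
B → A
A → C
C → D
D → F
F → L
L → G
G → H
H → E
E → M
H → N
N → J
J → K

Visit order: I, B, A, C, D, F, L, G, H, E, M, N, J, K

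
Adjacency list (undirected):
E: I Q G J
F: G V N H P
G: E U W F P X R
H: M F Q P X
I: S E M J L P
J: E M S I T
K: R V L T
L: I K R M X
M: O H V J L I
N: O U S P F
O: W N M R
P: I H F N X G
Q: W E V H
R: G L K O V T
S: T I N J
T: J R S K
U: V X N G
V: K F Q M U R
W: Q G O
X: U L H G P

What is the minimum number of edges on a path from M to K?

Level 0: M
Level 1: H, I, J, L, O, V
Level 2: E, F, K, N, P, Q, R, S, T, U, W, X
Level 3: G
K first appears at level 2.

2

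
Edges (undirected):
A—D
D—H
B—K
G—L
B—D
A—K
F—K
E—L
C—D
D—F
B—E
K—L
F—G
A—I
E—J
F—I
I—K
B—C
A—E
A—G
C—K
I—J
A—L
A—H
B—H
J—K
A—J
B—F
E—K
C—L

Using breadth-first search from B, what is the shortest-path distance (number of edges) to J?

Level 0: B
Level 1: C, D, E, F, H, K
Level 2: A, G, I, J, L
J first appears at level 2.

2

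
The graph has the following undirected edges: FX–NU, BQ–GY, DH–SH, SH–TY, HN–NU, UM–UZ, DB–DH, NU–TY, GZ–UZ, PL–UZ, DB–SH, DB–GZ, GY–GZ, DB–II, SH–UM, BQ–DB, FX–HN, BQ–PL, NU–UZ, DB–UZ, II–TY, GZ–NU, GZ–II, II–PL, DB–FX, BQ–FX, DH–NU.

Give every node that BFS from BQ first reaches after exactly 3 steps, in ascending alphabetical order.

Level 0: BQ
Level 1: DB, FX, GY, PL
Level 2: DH, GZ, HN, II, NU, SH, UZ
Level 3: TY, UM

TY, UM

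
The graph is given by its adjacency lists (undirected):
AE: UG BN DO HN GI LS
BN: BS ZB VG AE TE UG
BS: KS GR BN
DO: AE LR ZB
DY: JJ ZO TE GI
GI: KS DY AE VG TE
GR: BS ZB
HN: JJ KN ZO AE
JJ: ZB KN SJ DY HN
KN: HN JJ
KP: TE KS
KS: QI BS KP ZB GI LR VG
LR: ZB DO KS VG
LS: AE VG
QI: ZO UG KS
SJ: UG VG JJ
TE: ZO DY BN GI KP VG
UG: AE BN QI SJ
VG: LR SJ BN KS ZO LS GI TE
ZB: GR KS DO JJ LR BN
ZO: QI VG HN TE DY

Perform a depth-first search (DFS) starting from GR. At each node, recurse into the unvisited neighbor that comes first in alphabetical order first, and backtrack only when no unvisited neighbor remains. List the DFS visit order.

GR BS BN AE DO LR KS GI DY JJ HN KN ZO QI UG SJ VG LS TE KP ZB

Visit GR
GR → BS
BS → BN
BN → AE
AE → DO
DO → LR
LR → KS
KS → GI
GI → DY
DY → JJ
JJ → HN
HN → KN
HN → ZO
ZO → QI
QI → UG
UG → SJ
SJ → VG
VG → LS
VG → TE
TE → KP
JJ → ZB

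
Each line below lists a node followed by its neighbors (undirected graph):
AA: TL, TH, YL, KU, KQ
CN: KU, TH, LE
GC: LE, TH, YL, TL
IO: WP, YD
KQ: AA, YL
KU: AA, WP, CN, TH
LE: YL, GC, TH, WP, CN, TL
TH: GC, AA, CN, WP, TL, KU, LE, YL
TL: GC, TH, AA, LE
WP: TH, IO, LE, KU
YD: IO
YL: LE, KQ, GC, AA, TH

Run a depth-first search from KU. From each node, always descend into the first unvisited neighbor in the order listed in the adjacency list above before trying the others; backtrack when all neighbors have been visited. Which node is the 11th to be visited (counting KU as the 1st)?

Visit KU
KU → AA
AA → TL
TL → GC
GC → LE
LE → YL
YL → KQ
YL → TH
TH → CN
TH → WP
WP → IO
IO → YD

Visit order: KU, AA, TL, GC, LE, YL, KQ, TH, CN, WP, IO, YD

IO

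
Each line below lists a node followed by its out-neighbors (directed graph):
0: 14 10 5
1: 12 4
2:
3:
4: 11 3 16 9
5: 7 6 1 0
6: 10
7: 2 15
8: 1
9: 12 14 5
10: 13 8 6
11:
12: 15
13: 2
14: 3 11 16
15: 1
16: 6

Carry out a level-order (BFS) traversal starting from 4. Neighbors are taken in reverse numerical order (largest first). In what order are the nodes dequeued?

Visit 4; enqueue 16, 11, 9, 3 → queue [16, 11, 9, 3]
Visit 16; enqueue 6 → queue [11, 9, 3, 6]
Visit 11 → queue [9, 3, 6]
Visit 9; enqueue 14, 12, 5 → queue [3, 6, 14, 12, 5]
Visit 3 → queue [6, 14, 12, 5]
Visit 6; enqueue 10 → queue [14, 12, 5, 10]
Visit 14 → queue [12, 5, 10]
Visit 12; enqueue 15 → queue [5, 10, 15]
Visit 5; enqueue 7, 1, 0 → queue [10, 15, 7, 1, 0]
Visit 10; enqueue 13, 8 → queue [15, 7, 1, 0, 13, 8]
Visit 15 → queue [7, 1, 0, 13, 8]
Visit 7; enqueue 2 → queue [1, 0, 13, 8, 2]
Visit 1 → queue [0, 13, 8, 2]
Visit 0 → queue [13, 8, 2]
Visit 13 → queue [8, 2]
Visit 8 → queue [2]
Visit 2 → queue []

4, 16, 11, 9, 3, 6, 14, 12, 5, 10, 15, 7, 1, 0, 13, 8, 2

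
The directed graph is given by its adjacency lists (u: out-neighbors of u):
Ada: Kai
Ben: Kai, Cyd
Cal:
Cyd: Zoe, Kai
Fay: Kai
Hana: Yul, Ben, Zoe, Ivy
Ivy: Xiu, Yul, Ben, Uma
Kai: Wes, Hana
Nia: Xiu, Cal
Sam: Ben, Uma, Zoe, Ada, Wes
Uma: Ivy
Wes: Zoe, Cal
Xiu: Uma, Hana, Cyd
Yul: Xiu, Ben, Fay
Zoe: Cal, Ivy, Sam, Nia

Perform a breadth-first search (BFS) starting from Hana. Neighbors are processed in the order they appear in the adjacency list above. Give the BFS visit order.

Visit Hana; enqueue Yul, Ben, Zoe, Ivy → queue [Yul, Ben, Zoe, Ivy]
Visit Yul; enqueue Xiu, Fay → queue [Ben, Zoe, Ivy, Xiu, Fay]
Visit Ben; enqueue Kai, Cyd → queue [Zoe, Ivy, Xiu, Fay, Kai, Cyd]
Visit Zoe; enqueue Cal, Sam, Nia → queue [Ivy, Xiu, Fay, Kai, Cyd, Cal, Sam, Nia]
Visit Ivy; enqueue Uma → queue [Xiu, Fay, Kai, Cyd, Cal, Sam, Nia, Uma]
Visit Xiu → queue [Fay, Kai, Cyd, Cal, Sam, Nia, Uma]
Visit Fay → queue [Kai, Cyd, Cal, Sam, Nia, Uma]
Visit Kai; enqueue Wes → queue [Cyd, Cal, Sam, Nia, Uma, Wes]
Visit Cyd → queue [Cal, Sam, Nia, Uma, Wes]
Visit Cal → queue [Sam, Nia, Uma, Wes]
Visit Sam; enqueue Ada → queue [Nia, Uma, Wes, Ada]
Visit Nia → queue [Uma, Wes, Ada]
Visit Uma → queue [Wes, Ada]
Visit Wes → queue [Ada]
Visit Ada → queue []

Hana, Yul, Ben, Zoe, Ivy, Xiu, Fay, Kai, Cyd, Cal, Sam, Nia, Uma, Wes, Ada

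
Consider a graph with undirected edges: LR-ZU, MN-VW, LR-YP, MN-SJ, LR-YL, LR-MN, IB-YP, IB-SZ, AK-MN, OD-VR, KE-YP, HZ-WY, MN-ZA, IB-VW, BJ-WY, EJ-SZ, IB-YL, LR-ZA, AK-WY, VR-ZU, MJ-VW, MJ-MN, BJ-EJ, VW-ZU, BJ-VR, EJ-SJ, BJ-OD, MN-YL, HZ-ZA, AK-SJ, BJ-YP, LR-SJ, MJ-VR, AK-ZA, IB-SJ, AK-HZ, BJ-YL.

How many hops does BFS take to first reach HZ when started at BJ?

Level 0: BJ
Level 1: EJ, OD, VR, WY, YL, YP
Level 2: AK, HZ, IB, KE, LR, MJ, MN, SJ, SZ, ZU
Level 3: VW, ZA
HZ first appears at level 2.

2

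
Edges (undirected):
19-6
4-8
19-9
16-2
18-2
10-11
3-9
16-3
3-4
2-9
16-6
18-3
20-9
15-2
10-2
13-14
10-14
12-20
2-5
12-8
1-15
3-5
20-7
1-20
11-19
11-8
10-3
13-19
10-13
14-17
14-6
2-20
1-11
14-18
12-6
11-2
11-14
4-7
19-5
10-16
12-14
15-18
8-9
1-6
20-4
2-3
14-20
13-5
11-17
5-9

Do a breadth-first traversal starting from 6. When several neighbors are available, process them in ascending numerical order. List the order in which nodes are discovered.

6 1 12 14 16 19 11 15 20 8 10 13 17 18 2 3 5 9 4 7

Visit 6; enqueue 1, 12, 14, 16, 19 → queue [1, 12, 14, 16, 19]
Visit 1; enqueue 11, 15, 20 → queue [12, 14, 16, 19, 11, 15, 20]
Visit 12; enqueue 8 → queue [14, 16, 19, 11, 15, 20, 8]
Visit 14; enqueue 10, 13, 17, 18 → queue [16, 19, 11, 15, 20, 8, 10, 13, 17, 18]
Visit 16; enqueue 2, 3 → queue [19, 11, 15, 20, 8, 10, 13, 17, 18, 2, 3]
Visit 19; enqueue 5, 9 → queue [11, 15, 20, 8, 10, 13, 17, 18, 2, 3, 5, 9]
Visit 11 → queue [15, 20, 8, 10, 13, 17, 18, 2, 3, 5, 9]
Visit 15 → queue [20, 8, 10, 13, 17, 18, 2, 3, 5, 9]
Visit 20; enqueue 4, 7 → queue [8, 10, 13, 17, 18, 2, 3, 5, 9, 4, 7]
Visit 8 → queue [10, 13, 17, 18, 2, 3, 5, 9, 4, 7]
Visit 10 → queue [13, 17, 18, 2, 3, 5, 9, 4, 7]
Visit 13 → queue [17, 18, 2, 3, 5, 9, 4, 7]
Visit 17 → queue [18, 2, 3, 5, 9, 4, 7]
Visit 18 → queue [2, 3, 5, 9, 4, 7]
Visit 2 → queue [3, 5, 9, 4, 7]
Visit 3 → queue [5, 9, 4, 7]
Visit 5 → queue [9, 4, 7]
Visit 9 → queue [4, 7]
Visit 4 → queue [7]
Visit 7 → queue []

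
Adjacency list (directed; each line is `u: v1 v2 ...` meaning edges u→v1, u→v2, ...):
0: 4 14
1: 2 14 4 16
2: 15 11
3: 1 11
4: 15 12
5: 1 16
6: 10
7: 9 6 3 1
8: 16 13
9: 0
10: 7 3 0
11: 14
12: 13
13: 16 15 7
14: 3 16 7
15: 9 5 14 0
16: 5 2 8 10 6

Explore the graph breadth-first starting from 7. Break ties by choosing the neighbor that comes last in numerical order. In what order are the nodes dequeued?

Visit 7; enqueue 9, 6, 3, 1 → queue [9, 6, 3, 1]
Visit 9; enqueue 0 → queue [6, 3, 1, 0]
Visit 6; enqueue 10 → queue [3, 1, 0, 10]
Visit 3; enqueue 11 → queue [1, 0, 10, 11]
Visit 1; enqueue 16, 14, 4, 2 → queue [0, 10, 11, 16, 14, 4, 2]
Visit 0 → queue [10, 11, 16, 14, 4, 2]
Visit 10 → queue [11, 16, 14, 4, 2]
Visit 11 → queue [16, 14, 4, 2]
Visit 16; enqueue 8, 5 → queue [14, 4, 2, 8, 5]
Visit 14 → queue [4, 2, 8, 5]
Visit 4; enqueue 15, 12 → queue [2, 8, 5, 15, 12]
Visit 2 → queue [8, 5, 15, 12]
Visit 8; enqueue 13 → queue [5, 15, 12, 13]
Visit 5 → queue [15, 12, 13]
Visit 15 → queue [12, 13]
Visit 12 → queue [13]
Visit 13 → queue []

7 9 6 3 1 0 10 11 16 14 4 2 8 5 15 12 13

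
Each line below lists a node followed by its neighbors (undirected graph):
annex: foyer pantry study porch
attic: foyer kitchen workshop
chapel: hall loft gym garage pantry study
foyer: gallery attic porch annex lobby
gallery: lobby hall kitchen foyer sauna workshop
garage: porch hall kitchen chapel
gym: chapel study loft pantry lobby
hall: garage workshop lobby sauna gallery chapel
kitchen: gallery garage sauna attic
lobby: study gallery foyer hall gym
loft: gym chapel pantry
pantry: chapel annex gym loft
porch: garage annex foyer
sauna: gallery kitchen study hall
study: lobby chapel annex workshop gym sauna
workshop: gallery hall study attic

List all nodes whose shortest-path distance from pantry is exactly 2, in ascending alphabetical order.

foyer, garage, hall, lobby, porch, study

Level 0: pantry
Level 1: annex, chapel, gym, loft
Level 2: foyer, garage, hall, lobby, porch, study
Level 3: attic, gallery, kitchen, sauna, workshop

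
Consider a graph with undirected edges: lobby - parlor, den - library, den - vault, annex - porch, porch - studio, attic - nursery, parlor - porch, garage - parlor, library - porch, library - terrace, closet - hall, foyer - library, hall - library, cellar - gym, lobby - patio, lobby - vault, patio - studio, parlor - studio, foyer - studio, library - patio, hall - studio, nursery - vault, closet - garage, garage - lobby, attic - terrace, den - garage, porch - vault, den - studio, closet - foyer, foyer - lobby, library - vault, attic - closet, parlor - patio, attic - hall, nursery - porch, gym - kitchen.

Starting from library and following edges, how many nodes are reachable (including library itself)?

16

BFS from library visits: library, den, foyer, hall, patio, porch, terrace, vault, garage, studio, closet, lobby, attic, parlor, annex, nursery
Reachable nodes: 16 of 19 total.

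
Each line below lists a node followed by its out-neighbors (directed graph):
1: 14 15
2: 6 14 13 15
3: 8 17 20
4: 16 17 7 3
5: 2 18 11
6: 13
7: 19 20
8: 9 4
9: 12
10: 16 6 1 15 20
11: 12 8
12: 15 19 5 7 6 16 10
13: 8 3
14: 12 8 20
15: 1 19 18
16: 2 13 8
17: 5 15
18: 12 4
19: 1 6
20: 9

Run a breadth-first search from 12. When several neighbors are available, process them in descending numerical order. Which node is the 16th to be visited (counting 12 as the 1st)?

Visit 12; enqueue 19, 16, 15, 10, 7, 6, 5 → queue [19, 16, 15, 10, 7, 6, 5]
Visit 19; enqueue 1 → queue [16, 15, 10, 7, 6, 5, 1]
Visit 16; enqueue 13, 8, 2 → queue [15, 10, 7, 6, 5, 1, 13, 8, 2]
Visit 15; enqueue 18 → queue [10, 7, 6, 5, 1, 13, 8, 2, 18]
Visit 10; enqueue 20 → queue [7, 6, 5, 1, 13, 8, 2, 18, 20]
Visit 7 → queue [6, 5, 1, 13, 8, 2, 18, 20]
Visit 6 → queue [5, 1, 13, 8, 2, 18, 20]
Visit 5; enqueue 11 → queue [1, 13, 8, 2, 18, 20, 11]
Visit 1; enqueue 14 → queue [13, 8, 2, 18, 20, 11, 14]
Visit 13; enqueue 3 → queue [8, 2, 18, 20, 11, 14, 3]
Visit 8; enqueue 9, 4 → queue [2, 18, 20, 11, 14, 3, 9, 4]
Visit 2 → queue [18, 20, 11, 14, 3, 9, 4]
Visit 18 → queue [20, 11, 14, 3, 9, 4]
Visit 20 → queue [11, 14, 3, 9, 4]
Visit 11 → queue [14, 3, 9, 4]
Visit 14 → queue [3, 9, 4]
Visit 3; enqueue 17 → queue [9, 4, 17]
Visit 9 → queue [4, 17]
Visit 4 → queue [17]
Visit 17 → queue []

Visit order: 12, 19, 16, 15, 10, 7, 6, 5, 1, 13, 8, 2, 18, 20, 11, 14, 3, 9, 4, 17

14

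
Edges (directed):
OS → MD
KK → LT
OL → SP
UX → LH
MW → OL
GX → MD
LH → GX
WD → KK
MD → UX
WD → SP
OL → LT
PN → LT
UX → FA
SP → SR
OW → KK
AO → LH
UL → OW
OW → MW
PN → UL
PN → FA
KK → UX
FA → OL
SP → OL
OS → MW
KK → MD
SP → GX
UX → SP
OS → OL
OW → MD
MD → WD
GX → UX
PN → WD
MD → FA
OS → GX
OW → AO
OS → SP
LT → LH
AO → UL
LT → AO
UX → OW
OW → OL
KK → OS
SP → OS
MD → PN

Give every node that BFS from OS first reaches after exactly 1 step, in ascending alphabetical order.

GX, MD, MW, OL, SP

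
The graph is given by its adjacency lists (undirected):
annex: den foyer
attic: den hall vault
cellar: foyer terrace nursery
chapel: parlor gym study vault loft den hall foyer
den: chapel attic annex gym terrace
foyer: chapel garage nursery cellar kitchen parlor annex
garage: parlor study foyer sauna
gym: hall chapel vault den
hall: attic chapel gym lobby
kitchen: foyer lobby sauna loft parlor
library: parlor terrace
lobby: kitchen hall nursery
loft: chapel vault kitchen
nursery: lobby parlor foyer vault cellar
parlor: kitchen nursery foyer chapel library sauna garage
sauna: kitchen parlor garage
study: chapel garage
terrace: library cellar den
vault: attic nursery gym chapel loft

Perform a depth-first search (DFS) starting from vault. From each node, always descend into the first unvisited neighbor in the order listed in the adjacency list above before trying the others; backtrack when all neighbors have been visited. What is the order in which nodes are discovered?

vault attic den chapel parlor kitchen foyer garage study sauna nursery lobby hall gym cellar terrace library annex loft

Visit vault
vault → attic
attic → den
den → chapel
chapel → parlor
parlor → kitchen
kitchen → foyer
foyer → garage
garage → study
garage → sauna
foyer → nursery
nursery → lobby
lobby → hall
hall → gym
nursery → cellar
cellar → terrace
terrace → library
foyer → annex
kitchen → loft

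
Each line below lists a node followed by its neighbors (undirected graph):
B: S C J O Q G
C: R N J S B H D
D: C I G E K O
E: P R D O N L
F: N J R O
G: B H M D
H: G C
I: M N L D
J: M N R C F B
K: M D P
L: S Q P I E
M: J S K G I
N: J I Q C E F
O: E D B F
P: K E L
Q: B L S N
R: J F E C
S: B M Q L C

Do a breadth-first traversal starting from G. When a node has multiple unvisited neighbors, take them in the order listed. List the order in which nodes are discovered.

G -> B -> H -> M -> D -> S -> C -> J -> O -> Q -> K -> I -> E -> L -> R -> N -> F -> P

Visit G; enqueue B, H, M, D → queue [B, H, M, D]
Visit B; enqueue S, C, J, O, Q → queue [H, M, D, S, C, J, O, Q]
Visit H → queue [M, D, S, C, J, O, Q]
Visit M; enqueue K, I → queue [D, S, C, J, O, Q, K, I]
Visit D; enqueue E → queue [S, C, J, O, Q, K, I, E]
Visit S; enqueue L → queue [C, J, O, Q, K, I, E, L]
Visit C; enqueue R, N → queue [J, O, Q, K, I, E, L, R, N]
Visit J; enqueue F → queue [O, Q, K, I, E, L, R, N, F]
Visit O → queue [Q, K, I, E, L, R, N, F]
Visit Q → queue [K, I, E, L, R, N, F]
Visit K; enqueue P → queue [I, E, L, R, N, F, P]
Visit I → queue [E, L, R, N, F, P]
Visit E → queue [L, R, N, F, P]
Visit L → queue [R, N, F, P]
Visit R → queue [N, F, P]
Visit N → queue [F, P]
Visit F → queue [P]
Visit P → queue []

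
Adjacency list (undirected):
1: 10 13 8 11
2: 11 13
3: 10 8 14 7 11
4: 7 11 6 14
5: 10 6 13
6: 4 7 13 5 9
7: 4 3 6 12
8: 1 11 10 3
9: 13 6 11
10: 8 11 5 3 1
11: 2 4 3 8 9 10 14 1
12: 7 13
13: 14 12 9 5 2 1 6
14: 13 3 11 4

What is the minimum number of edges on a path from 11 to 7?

Level 0: 11
Level 1: 1, 2, 3, 4, 8, 9, 10, 14
Level 2: 5, 6, 7, 13
Level 3: 12
7 first appears at level 2.

2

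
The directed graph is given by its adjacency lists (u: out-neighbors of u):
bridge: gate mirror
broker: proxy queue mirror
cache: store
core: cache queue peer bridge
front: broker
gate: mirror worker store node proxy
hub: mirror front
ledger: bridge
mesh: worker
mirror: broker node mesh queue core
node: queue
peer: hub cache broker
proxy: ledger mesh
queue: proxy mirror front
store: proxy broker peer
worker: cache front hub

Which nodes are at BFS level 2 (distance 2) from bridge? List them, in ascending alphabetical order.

broker, core, mesh, node, proxy, queue, store, worker

Level 0: bridge
Level 1: gate, mirror
Level 2: broker, core, mesh, node, proxy, queue, store, worker
Level 3: cache, front, hub, ledger, peer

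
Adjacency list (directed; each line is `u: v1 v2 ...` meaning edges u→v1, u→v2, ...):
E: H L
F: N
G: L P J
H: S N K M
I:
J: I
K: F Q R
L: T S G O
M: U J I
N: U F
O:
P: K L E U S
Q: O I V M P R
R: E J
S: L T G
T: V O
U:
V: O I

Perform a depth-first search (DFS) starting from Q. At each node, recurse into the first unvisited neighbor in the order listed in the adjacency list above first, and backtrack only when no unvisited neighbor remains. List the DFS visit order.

Visit Q
Q → O
Q → I
Q → V
Q → M
M → U
M → J
Q → P
P → K
K → F
F → N
K → R
R → E
E → H
H → S
S → L
L → T
L → G

Q O I V M U J P K F N R E H S L T G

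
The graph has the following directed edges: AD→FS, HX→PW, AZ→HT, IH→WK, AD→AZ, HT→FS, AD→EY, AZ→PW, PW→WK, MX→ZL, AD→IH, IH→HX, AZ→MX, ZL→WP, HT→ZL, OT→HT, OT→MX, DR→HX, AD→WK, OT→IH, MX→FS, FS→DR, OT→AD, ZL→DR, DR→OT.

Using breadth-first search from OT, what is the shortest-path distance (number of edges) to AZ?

Level 0: OT
Level 1: AD, HT, IH, MX
Level 2: AZ, EY, FS, HX, WK, ZL
Level 3: DR, PW, WP
AZ first appears at level 2.

2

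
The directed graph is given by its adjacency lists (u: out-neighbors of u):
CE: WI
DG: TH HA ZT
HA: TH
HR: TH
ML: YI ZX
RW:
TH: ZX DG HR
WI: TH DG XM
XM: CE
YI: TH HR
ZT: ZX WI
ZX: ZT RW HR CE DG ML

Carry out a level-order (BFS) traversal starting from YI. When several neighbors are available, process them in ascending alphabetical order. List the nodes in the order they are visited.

Visit YI; enqueue HR, TH → queue [HR, TH]
Visit HR → queue [TH]
Visit TH; enqueue DG, ZX → queue [DG, ZX]
Visit DG; enqueue HA, ZT → queue [ZX, HA, ZT]
Visit ZX; enqueue CE, ML, RW → queue [HA, ZT, CE, ML, RW]
Visit HA → queue [ZT, CE, ML, RW]
Visit ZT; enqueue WI → queue [CE, ML, RW, WI]
Visit CE → queue [ML, RW, WI]
Visit ML → queue [RW, WI]
Visit RW → queue [WI]
Visit WI; enqueue XM → queue [XM]
Visit XM → queue []

YI -> HR -> TH -> DG -> ZX -> HA -> ZT -> CE -> ML -> RW -> WI -> XM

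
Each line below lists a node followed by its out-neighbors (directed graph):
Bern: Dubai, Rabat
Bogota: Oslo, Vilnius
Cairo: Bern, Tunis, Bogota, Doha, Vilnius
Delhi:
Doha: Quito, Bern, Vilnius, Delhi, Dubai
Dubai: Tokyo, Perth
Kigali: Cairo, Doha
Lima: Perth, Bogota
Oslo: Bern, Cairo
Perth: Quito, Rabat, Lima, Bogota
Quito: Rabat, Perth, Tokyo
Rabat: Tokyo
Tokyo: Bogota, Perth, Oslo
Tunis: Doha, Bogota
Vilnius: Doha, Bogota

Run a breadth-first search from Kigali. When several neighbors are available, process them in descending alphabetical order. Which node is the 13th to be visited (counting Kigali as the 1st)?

Perth

Visit Kigali; enqueue Doha, Cairo → queue [Doha, Cairo]
Visit Doha; enqueue Vilnius, Quito, Dubai, Delhi, Bern → queue [Cairo, Vilnius, Quito, Dubai, Delhi, Bern]
Visit Cairo; enqueue Tunis, Bogota → queue [Vilnius, Quito, Dubai, Delhi, Bern, Tunis, Bogota]
Visit Vilnius → queue [Quito, Dubai, Delhi, Bern, Tunis, Bogota]
Visit Quito; enqueue Tokyo, Rabat, Perth → queue [Dubai, Delhi, Bern, Tunis, Bogota, Tokyo, Rabat, Perth]
Visit Dubai → queue [Delhi, Bern, Tunis, Bogota, Tokyo, Rabat, Perth]
Visit Delhi → queue [Bern, Tunis, Bogota, Tokyo, Rabat, Perth]
Visit Bern → queue [Tunis, Bogota, Tokyo, Rabat, Perth]
Visit Tunis → queue [Bogota, Tokyo, Rabat, Perth]
Visit Bogota; enqueue Oslo → queue [Tokyo, Rabat, Perth, Oslo]
Visit Tokyo → queue [Rabat, Perth, Oslo]
Visit Rabat → queue [Perth, Oslo]
Visit Perth; enqueue Lima → queue [Oslo, Lima]
Visit Oslo → queue [Lima]
Visit Lima → queue []

Visit order: Kigali, Doha, Cairo, Vilnius, Quito, Dubai, Delhi, Bern, Tunis, Bogota, Tokyo, Rabat, Perth, Oslo, Lima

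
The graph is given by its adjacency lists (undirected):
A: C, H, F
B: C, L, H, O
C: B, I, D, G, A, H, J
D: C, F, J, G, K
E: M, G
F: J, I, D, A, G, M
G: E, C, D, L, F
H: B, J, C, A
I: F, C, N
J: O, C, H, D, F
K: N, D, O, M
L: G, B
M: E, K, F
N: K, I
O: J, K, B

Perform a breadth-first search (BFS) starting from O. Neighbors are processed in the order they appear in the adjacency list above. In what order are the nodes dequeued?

Visit O; enqueue J, K, B → queue [J, K, B]
Visit J; enqueue C, H, D, F → queue [K, B, C, H, D, F]
Visit K; enqueue N, M → queue [B, C, H, D, F, N, M]
Visit B; enqueue L → queue [C, H, D, F, N, M, L]
Visit C; enqueue I, G, A → queue [H, D, F, N, M, L, I, G, A]
Visit H → queue [D, F, N, M, L, I, G, A]
Visit D → queue [F, N, M, L, I, G, A]
Visit F → queue [N, M, L, I, G, A]
Visit N → queue [M, L, I, G, A]
Visit M; enqueue E → queue [L, I, G, A, E]
Visit L → queue [I, G, A, E]
Visit I → queue [G, A, E]
Visit G → queue [A, E]
Visit A → queue [E]
Visit E → queue []

O, J, K, B, C, H, D, F, N, M, L, I, G, A, E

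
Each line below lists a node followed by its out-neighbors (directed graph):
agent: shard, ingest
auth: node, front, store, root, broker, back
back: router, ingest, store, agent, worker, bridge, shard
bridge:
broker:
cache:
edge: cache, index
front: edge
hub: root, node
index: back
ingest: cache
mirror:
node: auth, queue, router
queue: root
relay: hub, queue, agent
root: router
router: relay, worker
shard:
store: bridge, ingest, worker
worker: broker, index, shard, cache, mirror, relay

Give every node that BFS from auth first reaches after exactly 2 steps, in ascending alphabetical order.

agent, bridge, edge, ingest, queue, router, shard, worker

Level 0: auth
Level 1: back, broker, front, node, root, store
Level 2: agent, bridge, edge, ingest, queue, router, shard, worker
Level 3: cache, index, mirror, relay
Level 4: hub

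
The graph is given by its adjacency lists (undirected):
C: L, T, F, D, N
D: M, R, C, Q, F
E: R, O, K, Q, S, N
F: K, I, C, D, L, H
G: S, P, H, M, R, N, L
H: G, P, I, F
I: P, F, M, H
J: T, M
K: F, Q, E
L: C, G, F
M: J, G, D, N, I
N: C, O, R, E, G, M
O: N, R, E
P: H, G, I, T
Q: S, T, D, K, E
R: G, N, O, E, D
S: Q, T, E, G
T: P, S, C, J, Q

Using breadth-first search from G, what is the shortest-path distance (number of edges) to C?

2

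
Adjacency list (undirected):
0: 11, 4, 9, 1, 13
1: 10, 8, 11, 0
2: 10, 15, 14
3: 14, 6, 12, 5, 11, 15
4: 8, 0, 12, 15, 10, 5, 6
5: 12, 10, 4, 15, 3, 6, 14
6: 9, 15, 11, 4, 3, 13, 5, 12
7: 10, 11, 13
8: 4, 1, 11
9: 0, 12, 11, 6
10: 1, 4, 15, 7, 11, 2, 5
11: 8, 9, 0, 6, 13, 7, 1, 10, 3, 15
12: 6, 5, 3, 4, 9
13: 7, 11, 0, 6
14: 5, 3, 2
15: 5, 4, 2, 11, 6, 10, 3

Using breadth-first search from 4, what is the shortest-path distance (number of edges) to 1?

2

Level 0: 4
Level 1: 0, 5, 6, 8, 10, 12, 15
Level 2: 1, 2, 3, 7, 9, 11, 13, 14
1 first appears at level 2.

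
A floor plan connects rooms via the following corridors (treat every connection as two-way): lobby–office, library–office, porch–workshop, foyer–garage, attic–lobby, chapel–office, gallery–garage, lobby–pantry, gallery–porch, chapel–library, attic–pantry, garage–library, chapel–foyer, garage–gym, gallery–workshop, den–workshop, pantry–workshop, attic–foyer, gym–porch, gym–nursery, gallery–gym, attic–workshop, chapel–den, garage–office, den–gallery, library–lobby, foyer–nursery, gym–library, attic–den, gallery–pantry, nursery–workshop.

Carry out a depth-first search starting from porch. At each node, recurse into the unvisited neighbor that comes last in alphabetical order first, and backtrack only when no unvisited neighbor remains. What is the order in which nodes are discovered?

Visit porch
porch → workshop
workshop → pantry
pantry → lobby
lobby → office
office → library
library → gym
gym → nursery
nursery → foyer
foyer → garage
garage → gallery
gallery → den
den → chapel
den → attic

porch → workshop → pantry → lobby → office → library → gym → nursery → foyer → garage → gallery → den → chapel → attic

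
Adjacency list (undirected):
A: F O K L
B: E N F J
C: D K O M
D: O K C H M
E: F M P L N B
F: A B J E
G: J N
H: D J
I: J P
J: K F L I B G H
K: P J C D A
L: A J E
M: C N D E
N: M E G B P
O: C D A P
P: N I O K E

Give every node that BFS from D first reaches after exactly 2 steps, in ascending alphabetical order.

Level 0: D
Level 1: C, H, K, M, O
Level 2: A, E, J, N, P
Level 3: B, F, G, I, L

A, E, J, N, P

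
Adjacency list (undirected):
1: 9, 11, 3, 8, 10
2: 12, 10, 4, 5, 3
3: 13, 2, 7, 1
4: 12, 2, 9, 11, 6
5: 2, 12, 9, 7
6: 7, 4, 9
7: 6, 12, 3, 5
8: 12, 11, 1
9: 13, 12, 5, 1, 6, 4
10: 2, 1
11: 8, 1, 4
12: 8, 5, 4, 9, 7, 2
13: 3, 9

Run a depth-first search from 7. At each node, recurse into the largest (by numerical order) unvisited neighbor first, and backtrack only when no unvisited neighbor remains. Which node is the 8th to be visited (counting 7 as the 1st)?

Visit 7
7 → 12
12 → 9
9 → 13
13 → 3
3 → 2
2 → 10
10 → 1
1 → 11
11 → 8
11 → 4
4 → 6
2 → 5

Visit order: 7, 12, 9, 13, 3, 2, 10, 1, 11, 8, 4, 6, 5

1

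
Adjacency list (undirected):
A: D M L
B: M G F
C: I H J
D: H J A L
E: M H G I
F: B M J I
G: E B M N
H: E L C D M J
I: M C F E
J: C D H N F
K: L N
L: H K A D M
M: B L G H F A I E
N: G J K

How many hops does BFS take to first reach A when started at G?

2

Level 0: G
Level 1: B, E, M, N
Level 2: A, F, H, I, J, K, L
Level 3: C, D
A first appears at level 2.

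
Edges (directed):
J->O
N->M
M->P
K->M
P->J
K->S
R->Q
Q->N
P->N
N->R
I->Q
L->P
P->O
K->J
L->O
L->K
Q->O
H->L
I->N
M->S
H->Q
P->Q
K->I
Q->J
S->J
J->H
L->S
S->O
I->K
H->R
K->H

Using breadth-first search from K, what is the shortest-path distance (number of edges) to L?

Level 0: K
Level 1: H, I, J, M, S
Level 2: L, N, O, P, Q, R
L first appears at level 2.

2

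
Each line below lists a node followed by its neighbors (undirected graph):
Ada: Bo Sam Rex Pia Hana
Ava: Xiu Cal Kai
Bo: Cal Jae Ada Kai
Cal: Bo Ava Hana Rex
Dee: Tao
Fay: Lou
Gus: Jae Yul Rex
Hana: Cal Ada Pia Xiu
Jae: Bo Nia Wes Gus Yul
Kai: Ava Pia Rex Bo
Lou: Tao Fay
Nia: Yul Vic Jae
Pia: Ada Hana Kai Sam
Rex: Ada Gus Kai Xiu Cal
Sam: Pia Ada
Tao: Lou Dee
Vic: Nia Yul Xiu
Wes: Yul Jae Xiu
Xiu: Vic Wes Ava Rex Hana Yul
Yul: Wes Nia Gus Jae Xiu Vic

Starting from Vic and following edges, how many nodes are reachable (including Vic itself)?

BFS from Vic visits: Vic, Nia, Xiu, Yul, Jae, Ava, Hana, Rex, Wes, Gus, Bo, Cal, Kai, Ada, Pia, Sam
Reachable nodes: 16 of 20 total.

16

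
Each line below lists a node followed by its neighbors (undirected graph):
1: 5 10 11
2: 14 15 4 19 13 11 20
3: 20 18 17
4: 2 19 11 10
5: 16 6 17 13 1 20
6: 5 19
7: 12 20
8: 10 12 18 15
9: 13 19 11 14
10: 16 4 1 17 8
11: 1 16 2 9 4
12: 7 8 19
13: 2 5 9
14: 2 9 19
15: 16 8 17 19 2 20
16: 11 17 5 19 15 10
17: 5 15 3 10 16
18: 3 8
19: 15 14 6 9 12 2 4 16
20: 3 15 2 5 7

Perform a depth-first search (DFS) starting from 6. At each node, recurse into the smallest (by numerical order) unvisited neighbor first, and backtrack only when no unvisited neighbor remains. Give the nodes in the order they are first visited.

6 → 5 → 1 → 10 → 4 → 2 → 11 → 9 → 13 → 14 → 19 → 12 → 7 → 20 → 3 → 17 → 15 → 8 → 18 → 16

Visit 6
6 → 5
5 → 1
1 → 10
10 → 4
4 → 2
2 → 11
11 → 9
9 → 13
9 → 14
14 → 19
19 → 12
12 → 7
7 → 20
20 → 3
3 → 17
17 → 15
15 → 8
8 → 18
15 → 16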